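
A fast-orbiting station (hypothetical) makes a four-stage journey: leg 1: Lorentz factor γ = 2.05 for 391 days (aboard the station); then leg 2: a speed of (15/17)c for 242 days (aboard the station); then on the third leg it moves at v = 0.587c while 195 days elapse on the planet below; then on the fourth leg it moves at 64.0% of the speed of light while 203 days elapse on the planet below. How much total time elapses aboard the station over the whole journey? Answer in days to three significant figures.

Leg 1: 391 days is already measured aboard the station.
Leg 2: 242 days is already measured aboard the station.
Leg 3: γ = 1/√(1 − 0.587²) = 1/√0.6554 = 1.235; τ_3 = 195/1.235 = 157.9 days.
Leg 4: β = 0.640; γ = 1/√(1 − 0.640²) = 1/√0.5904 = 1.301; τ_4 = 203/1.301 = 156.0 days.
Total: 391.0 + 242.0 + 157.9 + 156.0 days.

τ = 947 days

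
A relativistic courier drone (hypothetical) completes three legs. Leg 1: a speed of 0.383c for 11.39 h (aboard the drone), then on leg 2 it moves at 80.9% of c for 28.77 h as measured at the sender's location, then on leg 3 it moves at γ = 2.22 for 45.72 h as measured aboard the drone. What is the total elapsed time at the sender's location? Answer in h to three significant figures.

Leg 1: γ = 1/√(1 − 0.383²) = 1/√0.8533 = 1.083; Δt_1 = 1.083 × 11.39 = 12.33 h.
Leg 2: 28.77 h is already measured at the sender's location.
Leg 3: γ = 2.22; Δt_3 = 2.220 × 45.72 = 101.5 h.
Total: 12.33 + 28.77 + 101.5 h.

Δt = 143 h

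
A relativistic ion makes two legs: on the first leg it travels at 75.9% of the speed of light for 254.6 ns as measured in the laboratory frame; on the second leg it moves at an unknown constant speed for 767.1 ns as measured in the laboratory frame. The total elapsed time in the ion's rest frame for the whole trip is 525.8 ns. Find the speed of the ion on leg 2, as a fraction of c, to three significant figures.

β = 0.883

Leg 1: β = 0.759; γ = 1/√(1 − 0.759²) = 1/√0.4239 = 1.536; τ_1 = 254.6/1.536 = 165.8 ns.
Leg 2: speed unknown; τ_2 = 767.1/γ_2.
Total proper time: 165.8 + τ_2 = 525.8, so τ_2 = 525.8 − 165.8 = 360.0 ns.
γ_2 = 767.1/360.0 = 2.131; β = √(1 − 1/γ²) = √0.7797.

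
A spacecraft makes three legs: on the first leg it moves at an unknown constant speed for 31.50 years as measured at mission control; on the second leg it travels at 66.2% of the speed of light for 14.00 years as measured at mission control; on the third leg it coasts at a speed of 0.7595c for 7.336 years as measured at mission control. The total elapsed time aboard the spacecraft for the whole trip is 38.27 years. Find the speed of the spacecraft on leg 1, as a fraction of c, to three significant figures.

β = 0.683

Leg 1: speed unknown; τ_1 = 31.50/γ_1.
Leg 2: β = 0.662; γ = 1/√(1 − 0.662²) = 1/√0.5618 = 1.334; τ_2 = 14.00/1.334 = 10.49 years.
Leg 3: γ = 1/√(1 − 0.7595²) = 1/√0.4232 = 1.537; τ_3 = 7.336/1.537 = 4.772 years.
Total proper time: τ_1 + 10.49 + 4.772 = 38.27, so τ_1 = 38.27 − 15.27 = 23.00 years.
γ_1 = 31.50/23.00 = 1.369; β = √(1 − 1/γ²) = √0.4666.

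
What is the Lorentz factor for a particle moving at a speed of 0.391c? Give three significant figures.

γ = 1/√(1 − 0.391²) = 1/√0.8471 = 1.086

γ = 1.09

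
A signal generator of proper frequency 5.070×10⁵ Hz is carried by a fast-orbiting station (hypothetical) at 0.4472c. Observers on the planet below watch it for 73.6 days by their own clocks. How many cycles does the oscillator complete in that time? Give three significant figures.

γ = 1/√(1 − 0.4472²) = 1/√0.8000 = 1.118
During 73.6 days of lab time, the oscillator's proper time advances by τ = Δt/γ = 73.6/1.118 = 65.83 days = 5.688×10⁶ s.
N = f × τ = 5.070×10⁵ × 5.688×10⁶ = 2.884×10¹².

N = 2.88×10¹²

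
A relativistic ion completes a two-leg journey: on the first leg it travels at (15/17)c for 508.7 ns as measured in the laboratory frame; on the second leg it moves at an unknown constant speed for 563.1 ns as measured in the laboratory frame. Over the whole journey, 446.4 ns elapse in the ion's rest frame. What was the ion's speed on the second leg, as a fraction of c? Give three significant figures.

β = 0.930

Leg 1: γ = 1/√(1 − (15/17)²) = 17/8 = 2.125; τ_1 = 508.7/2.125 = 239.4 ns.
Leg 2: speed unknown; τ_2 = 563.1/γ_2.
Total proper time: 239.4 + τ_2 = 446.4, so τ_2 = 446.4 − 239.4 = 207.0 ns.
γ_2 = 563.1/207.0 = 2.720; β = √(1 − 1/γ²) = √0.8648.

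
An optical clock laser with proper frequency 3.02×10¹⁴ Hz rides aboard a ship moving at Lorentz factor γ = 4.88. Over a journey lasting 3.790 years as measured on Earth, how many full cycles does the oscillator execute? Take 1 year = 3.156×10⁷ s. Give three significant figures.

N = 7.40×10²¹

γ = 4.88
The oscillator's own cycle count is N = f × τ where τ is the proper time on the ship. τ = Δt/γ = 3.790/4.880 = 0.7766 years = 2.451×10⁷ s.
N = 3.02×10¹⁴ × 2.451×10⁷ = 7.402×10²¹.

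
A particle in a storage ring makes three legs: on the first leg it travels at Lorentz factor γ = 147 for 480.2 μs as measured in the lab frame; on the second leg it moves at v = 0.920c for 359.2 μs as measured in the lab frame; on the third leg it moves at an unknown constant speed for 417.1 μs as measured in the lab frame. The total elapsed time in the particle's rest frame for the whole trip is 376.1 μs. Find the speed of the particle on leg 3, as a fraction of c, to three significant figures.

Leg 1: γ = 147; τ_1 = 480.2/147.0 = 3.267 μs.
Leg 2: γ = 1/√(1 − 0.920²) = 1/√0.1536 = 2.552; τ_2 = 359.2/2.552 = 140.8 μs.
Leg 3: speed unknown; τ_3 = 417.1/γ_3.
Total proper time: 3.267 + 140.8 + τ_3 = 376.1, so τ_3 = 376.1 − 144.0 = 232.1 μs.
γ_3 = 417.1/232.1 = 1.797; β = √(1 − 1/γ²) = √0.6905.

β = 0.831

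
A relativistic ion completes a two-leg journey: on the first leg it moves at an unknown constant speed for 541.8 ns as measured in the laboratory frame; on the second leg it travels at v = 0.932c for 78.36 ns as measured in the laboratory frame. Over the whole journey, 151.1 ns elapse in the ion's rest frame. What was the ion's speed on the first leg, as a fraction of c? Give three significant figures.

β = 0.974

Leg 1: speed unknown; τ_1 = 541.8/γ_1.
Leg 2: γ = 1/√(1 − 0.932²) = 1/√0.1314 = 2.759; τ_2 = 78.36/2.759 = 28.40 ns.
Total proper time: τ_1 + 28.40 = 151.1, so τ_1 = 151.1 − 28.40 = 122.7 ns.
γ_1 = 541.8/122.7 = 4.416; β = √(1 − 1/γ²) = √0.9487.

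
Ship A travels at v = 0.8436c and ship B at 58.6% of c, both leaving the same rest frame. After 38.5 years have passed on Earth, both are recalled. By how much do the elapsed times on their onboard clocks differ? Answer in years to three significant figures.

A: γ = 1/√(1 − 0.8436²) = 1/√0.2883 = 1.862; τ_A = 38.5/1.862 = 20.67 years.
B: β = 0.586; γ = 1/√(1 − 0.586²) = 1/√0.6566 = 1.234; τ_B = 38.5/1.234 = 31.20 years.

|τ_A − τ_B| = 10.5 years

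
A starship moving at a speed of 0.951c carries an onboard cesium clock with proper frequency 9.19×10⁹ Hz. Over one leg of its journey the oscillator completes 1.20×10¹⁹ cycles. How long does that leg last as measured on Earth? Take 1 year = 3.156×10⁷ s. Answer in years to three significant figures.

Δt = 134 years

γ = 1/√(1 − 0.951²) = 1/√0.09560 = 3.234
Proper time for N cycles: τ = N/f = 1.20×10¹⁹/(9.19×10⁹) = 1.306×10⁹ s = 41.37 years.
Lab-frame duration Δt = γτ = 3.234 × 41.37 = 133.8 years.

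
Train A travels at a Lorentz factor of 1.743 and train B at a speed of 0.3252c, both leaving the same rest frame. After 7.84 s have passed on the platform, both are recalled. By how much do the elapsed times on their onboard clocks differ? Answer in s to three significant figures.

|τ_A − τ_B| = 2.92 s

A: γ = 1.743; τ_A = 7.84/1.743 = 4.498 s.
B: γ = 1/√(1 − 0.3252²) = 1/√0.8942 = 1.057; τ_B = 7.84/1.057 = 7.414 s.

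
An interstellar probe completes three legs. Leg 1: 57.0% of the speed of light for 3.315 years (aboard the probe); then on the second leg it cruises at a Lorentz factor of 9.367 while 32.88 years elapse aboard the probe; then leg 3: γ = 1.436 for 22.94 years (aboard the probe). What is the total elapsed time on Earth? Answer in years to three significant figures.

Leg 1: β = 0.570; γ = 1/√(1 − 0.570²) = 1/√0.6751 = 1.217; Δt_1 = 1.217 × 3.315 = 4.035 years.
Leg 2: γ = 9.367; Δt_2 = 9.367 × 32.88 = 308.0 years.
Leg 3: γ = 1.436; Δt_3 = 1.436 × 22.94 = 32.94 years.
Total: 4.035 + 308.0 + 32.94 years.

Δt = 345 years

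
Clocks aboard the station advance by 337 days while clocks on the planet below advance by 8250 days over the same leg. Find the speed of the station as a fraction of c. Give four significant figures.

v = 0.9992c

The proper time is measured aboard the station (both events occur at the station's location); Δt is measured on the planet below. γ = Δt/τ = 8250/337 = 24.48.
β = √(1 − 1/γ²) = √(1 − 0.001669) = √0.9983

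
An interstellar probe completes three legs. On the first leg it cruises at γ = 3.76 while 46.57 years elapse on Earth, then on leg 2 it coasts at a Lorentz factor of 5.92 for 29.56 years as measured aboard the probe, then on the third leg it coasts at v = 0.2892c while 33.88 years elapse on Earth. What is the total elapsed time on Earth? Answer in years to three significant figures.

Leg 1: 46.57 years is already measured on Earth.
Leg 2: γ = 5.92; Δt_2 = 5.920 × 29.56 = 175.0 years.
Leg 3: 33.88 years is already measured on Earth.
Total: 46.57 + 175.0 + 33.88 years.

Δt = 255 years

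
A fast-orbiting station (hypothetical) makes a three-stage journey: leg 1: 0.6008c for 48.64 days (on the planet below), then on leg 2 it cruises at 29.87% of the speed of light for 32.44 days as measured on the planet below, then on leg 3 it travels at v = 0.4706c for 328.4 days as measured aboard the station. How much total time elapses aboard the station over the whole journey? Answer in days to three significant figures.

Leg 1: γ = 1/√(1 − 0.6008²) = 1/√0.6390 = 1.251; τ_1 = 48.64/1.251 = 38.88 days.
Leg 2: β = 0.2987; γ = 1/√(1 − 0.2987²) = 1/√0.9108 = 1.048; τ_2 = 32.44/1.048 = 30.96 days.
Leg 3: 328.4 days is already measured aboard the station.
Total: 38.88 + 30.96 + 328.4 days.

τ = 398 days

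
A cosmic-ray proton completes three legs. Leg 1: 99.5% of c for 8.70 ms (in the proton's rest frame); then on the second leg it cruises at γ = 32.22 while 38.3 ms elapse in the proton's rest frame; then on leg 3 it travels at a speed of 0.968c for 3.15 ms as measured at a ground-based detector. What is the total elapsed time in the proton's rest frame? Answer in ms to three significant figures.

τ = 47.8 ms

Leg 1: 8.70 ms is already measured in the proton's rest frame.
Leg 2: 38.3 ms is already measured in the proton's rest frame.
Leg 3: γ = 1/√(1 − 0.968²) = 1/√0.06298 = 3.985; τ_3 = 3.15/3.985 = 0.7905 ms.
Total: 8.700 + 38.30 + 0.7905 ms.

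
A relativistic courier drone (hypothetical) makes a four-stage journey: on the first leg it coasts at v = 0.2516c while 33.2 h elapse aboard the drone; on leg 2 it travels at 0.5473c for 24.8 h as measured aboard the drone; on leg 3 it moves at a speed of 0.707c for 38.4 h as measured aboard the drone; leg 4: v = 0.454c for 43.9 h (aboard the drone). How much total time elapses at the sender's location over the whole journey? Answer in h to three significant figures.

Leg 1: γ = 1/√(1 − 0.2516²) = 1/√0.9367 = 1.033; Δt_1 = 1.033 × 33.2 = 34.30 h.
Leg 2: γ = 1/√(1 − 0.5473²) = 1/√0.7005 = 1.195; Δt_2 = 1.195 × 24.8 = 29.63 h.
Leg 3: γ = 1/√(1 − 0.707²) = 1/√0.5002 = 1.414; Δt_3 = 1.414 × 38.4 = 54.30 h.
Leg 4: γ = 1/√(1 − 0.454²) = 1/√0.7939 = 1.122; Δt_4 = 1.122 × 43.9 = 49.27 h.
Total: 34.30 + 29.63 + 54.30 + 49.27 h.

Δt = 168 h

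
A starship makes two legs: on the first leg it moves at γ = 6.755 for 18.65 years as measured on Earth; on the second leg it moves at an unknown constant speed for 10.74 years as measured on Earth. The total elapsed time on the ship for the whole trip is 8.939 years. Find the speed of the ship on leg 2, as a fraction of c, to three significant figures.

β = 0.818

Leg 1: γ = 6.755; τ_1 = 18.65/6.755 = 2.761 years.
Leg 2: speed unknown; τ_2 = 10.74/γ_2.
Total proper time: 2.761 + τ_2 = 8.939, so τ_2 = 8.939 − 2.761 = 6.178 years.
γ_2 = 10.74/6.178 = 1.738; β = √(1 − 1/γ²) = √0.6691.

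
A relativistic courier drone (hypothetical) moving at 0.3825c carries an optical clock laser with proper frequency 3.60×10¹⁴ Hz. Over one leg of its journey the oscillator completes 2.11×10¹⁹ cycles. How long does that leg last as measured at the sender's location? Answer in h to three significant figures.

γ = 1/√(1 − 0.3825²) = 1/√0.8537 = 1.082
Proper time for N cycles: τ = N/f = 2.11×10¹⁹/(3.60×10¹⁴) = 5.861×10⁴ s = 16.28 h.
Lab-frame duration Δt = γτ = 1.082 × 16.28 = 17.62 h.

Δt = 17.6 h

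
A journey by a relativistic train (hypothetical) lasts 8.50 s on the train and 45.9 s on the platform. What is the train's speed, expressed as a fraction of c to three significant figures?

The proper time is measured on the train (both events occur at the train's location); Δt is measured on the platform. γ = Δt/τ = 45.9/8.50 = 5.400.
β = √(1 − 1/γ²) = √(1 − 0.03429) = √0.9657

v = 0.983c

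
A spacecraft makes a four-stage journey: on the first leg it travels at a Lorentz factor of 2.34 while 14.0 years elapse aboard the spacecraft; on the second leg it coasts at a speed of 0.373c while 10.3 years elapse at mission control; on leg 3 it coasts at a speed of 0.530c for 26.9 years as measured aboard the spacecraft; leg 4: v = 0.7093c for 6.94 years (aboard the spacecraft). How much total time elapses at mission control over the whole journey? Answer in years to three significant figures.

Leg 1: γ = 2.34; Δt_1 = 2.340 × 14.0 = 32.76 years.
Leg 2: 10.3 years is already measured at mission control.
Leg 3: γ = 1/√(1 − 0.530²) = 1/√0.7191 = 1.179; Δt_3 = 1.179 × 26.9 = 31.72 years.
Leg 4: γ = 1/√(1 − 0.7093²) = 1/√0.4969 = 1.419; Δt_4 = 1.419 × 6.94 = 9.845 years.
Total: 32.76 + 10.30 + 31.72 + 9.845 years.

Δt = 84.6 years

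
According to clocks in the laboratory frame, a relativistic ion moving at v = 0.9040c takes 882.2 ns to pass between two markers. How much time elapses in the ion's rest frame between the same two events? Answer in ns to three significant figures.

γ = 1/√(1 − 0.9040²) = 1/√0.1828 = 2.339
The interval measured in the laboratory frame is the dilated one; the clock in the ion's rest frame measures the proper time τ = Δt/γ = 882.2/2.339 ns.

τ = 377 ns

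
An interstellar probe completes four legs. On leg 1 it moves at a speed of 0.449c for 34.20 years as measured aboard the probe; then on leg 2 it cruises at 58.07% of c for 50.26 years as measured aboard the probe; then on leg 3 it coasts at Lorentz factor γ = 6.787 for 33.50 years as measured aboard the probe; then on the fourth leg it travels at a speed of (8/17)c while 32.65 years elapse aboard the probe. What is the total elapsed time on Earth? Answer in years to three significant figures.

Leg 1: γ = 1/√(1 − 0.449²) = 1/√0.7984 = 1.119; Δt_1 = 1.119 × 34.20 = 38.28 years.
Leg 2: β = 0.5807; γ = 1/√(1 − 0.5807²) = 1/√0.6628 = 1.228; Δt_2 = 1.228 × 50.26 = 61.74 years.
Leg 3: γ = 6.787; Δt_3 = 6.787 × 33.50 = 227.4 years.
Leg 4: γ = 1/√(1 − (8/17)²) = 17/15 ≈ 1.133; Δt_4 = 1.133 × 32.65 = 37.00 years.
Total: 38.28 + 61.74 + 227.4 + 37.00 years.

Δt = 364 years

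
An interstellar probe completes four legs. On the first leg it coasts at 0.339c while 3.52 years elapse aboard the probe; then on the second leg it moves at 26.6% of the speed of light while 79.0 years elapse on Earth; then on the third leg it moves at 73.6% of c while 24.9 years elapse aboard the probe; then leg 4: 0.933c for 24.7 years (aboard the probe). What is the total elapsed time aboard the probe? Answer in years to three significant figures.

Leg 1: 3.52 years is already measured aboard the probe.
Leg 2: β = 0.266; γ = 1/√(1 − 0.266²) = 1/√0.9292 = 1.037; τ_2 = 79.0/1.037 = 76.15 years.
Leg 3: 24.9 years is already measured aboard the probe.
Leg 4: 24.7 years is already measured aboard the probe.
Total: 3.520 + 76.15 + 24.90 + 24.70 years.

τ = 129 years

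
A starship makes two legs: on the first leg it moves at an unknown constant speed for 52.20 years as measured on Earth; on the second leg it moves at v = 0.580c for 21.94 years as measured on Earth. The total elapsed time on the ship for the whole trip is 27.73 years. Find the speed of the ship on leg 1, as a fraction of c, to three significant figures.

β = 0.982

Leg 1: speed unknown; τ_1 = 52.20/γ_1.
Leg 2: γ = 1/√(1 − 0.580²) = 1/√0.6636 = 1.228; τ_2 = 21.94/1.228 = 17.87 years.
Total proper time: τ_1 + 17.87 = 27.73, so τ_1 = 27.73 − 17.87 = 9.857 years.
γ_1 = 52.20/9.857 = 5.296; β = √(1 − 1/γ²) = √0.9643.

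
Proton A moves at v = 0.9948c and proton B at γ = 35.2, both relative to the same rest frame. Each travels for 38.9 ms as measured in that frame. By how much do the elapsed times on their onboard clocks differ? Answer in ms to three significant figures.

|τ_A − τ_B| = 2.86 ms

A: γ = 1/√(1 − 0.9948²) = 1/√0.01037 = 9.819; τ_A = 38.9/9.819 = 3.962 ms.
B: γ = 35.2; τ_B = 38.9/35.20 = 1.105 ms.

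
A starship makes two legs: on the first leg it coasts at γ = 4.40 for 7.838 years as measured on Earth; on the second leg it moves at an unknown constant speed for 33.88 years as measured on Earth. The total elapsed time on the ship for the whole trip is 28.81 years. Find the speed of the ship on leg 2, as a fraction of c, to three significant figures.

β = 0.603

Leg 1: γ = 4.40; τ_1 = 7.838/4.400 = 1.781 years.
Leg 2: speed unknown; τ_2 = 33.88/γ_2.
Total proper time: 1.781 + τ_2 = 28.81, so τ_2 = 28.81 − 1.781 = 27.03 years.
γ_2 = 33.88/27.03 = 1.253; β = √(1 − 1/γ²) = √0.3636.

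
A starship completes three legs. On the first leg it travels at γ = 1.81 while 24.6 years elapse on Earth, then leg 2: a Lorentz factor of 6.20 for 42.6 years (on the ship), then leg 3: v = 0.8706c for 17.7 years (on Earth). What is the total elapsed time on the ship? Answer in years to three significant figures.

Leg 1: γ = 1.81; τ_1 = 24.6/1.810 = 13.59 years.
Leg 2: 42.6 years is already measured on the ship.
Leg 3: γ = 1/√(1 − 0.8706²) = 1/√0.2421 = 2.033; τ_3 = 17.7/2.033 = 8.708 years.
Total: 13.59 + 42.60 + 8.708 years.

τ = 64.9 years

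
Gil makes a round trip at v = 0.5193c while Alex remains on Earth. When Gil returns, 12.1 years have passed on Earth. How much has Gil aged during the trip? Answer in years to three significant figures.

γ = 1/√(1 − 0.5193²) = 1/√0.7303 = 1.170
Gil's clock measures proper time along the trip: τ = Δt/γ = 12.1/1.170 years.

τ = 10.3 years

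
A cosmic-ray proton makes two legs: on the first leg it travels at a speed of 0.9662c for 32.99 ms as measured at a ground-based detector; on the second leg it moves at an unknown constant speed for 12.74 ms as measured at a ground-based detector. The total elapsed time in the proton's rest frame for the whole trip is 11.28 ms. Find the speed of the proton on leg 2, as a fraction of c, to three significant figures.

Leg 1: γ = 1/√(1 − 0.9662²) = 1/√0.06646 = 3.879; τ_1 = 32.99/3.879 = 8.505 ms.
Leg 2: speed unknown; τ_2 = 12.74/γ_2.
Total proper time: 8.505 + τ_2 = 11.28, so τ_2 = 11.28 − 8.505 = 2.775 ms.
γ_2 = 12.74/2.775 = 4.590; β = √(1 − 1/γ²) = √0.9525.

β = 0.976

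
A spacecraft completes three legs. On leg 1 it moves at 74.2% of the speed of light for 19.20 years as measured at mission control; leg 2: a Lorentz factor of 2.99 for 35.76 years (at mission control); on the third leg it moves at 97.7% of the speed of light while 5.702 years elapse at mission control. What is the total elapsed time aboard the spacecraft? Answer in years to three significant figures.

τ = 26.0 years

Leg 1: β = 0.742; γ = 1/√(1 − 0.742²) = 1/√0.4494 = 1.492; τ_1 = 19.20/1.492 = 12.87 years.
Leg 2: γ = 2.99; τ_2 = 35.76/2.990 = 11.96 years.
Leg 3: β = 0.977; γ = 1/√(1 − 0.977²) = 1/√0.04547 = 4.690; τ_3 = 5.702/4.690 = 1.216 years.
Total: 12.87 + 11.96 + 1.216 years.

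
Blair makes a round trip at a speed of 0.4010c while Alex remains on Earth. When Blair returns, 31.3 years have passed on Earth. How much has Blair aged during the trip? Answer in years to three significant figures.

τ = 28.7 years

γ = 1/√(1 − 0.4010²) = 1/√0.8392 = 1.092
Blair's clock measures proper time along the trip: τ = Δt/γ = 31.3/1.092 years.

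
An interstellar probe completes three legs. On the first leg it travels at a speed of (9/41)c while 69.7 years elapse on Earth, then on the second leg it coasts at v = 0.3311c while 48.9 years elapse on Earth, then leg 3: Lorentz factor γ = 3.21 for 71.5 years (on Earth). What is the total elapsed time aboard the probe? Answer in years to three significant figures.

Leg 1: γ = 1/√(1 − (9/41)²) = 41/40 = 1.025; τ_1 = 69.7/1.025 = 68.00 years.
Leg 2: γ = 1/√(1 − 0.3311²) = 1/√0.8904 = 1.060; τ_2 = 48.9/1.060 = 46.14 years.
Leg 3: γ = 3.21; τ_3 = 71.5/3.210 = 22.27 years.
Total: 68.00 + 46.14 + 22.27 years.

τ = 136 years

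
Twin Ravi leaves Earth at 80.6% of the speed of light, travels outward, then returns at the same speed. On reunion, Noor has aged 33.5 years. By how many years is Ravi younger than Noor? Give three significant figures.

Δt − τ = 13.7 years

β = 0.806; γ = 1/√(1 − 0.806²) = 1/√0.3504 = 1.689
Ravi's elapsed proper time: τ = 33.5/1.689 = 19.83 years.
Age gap = Δt − τ = 33.5 − 19.83 years.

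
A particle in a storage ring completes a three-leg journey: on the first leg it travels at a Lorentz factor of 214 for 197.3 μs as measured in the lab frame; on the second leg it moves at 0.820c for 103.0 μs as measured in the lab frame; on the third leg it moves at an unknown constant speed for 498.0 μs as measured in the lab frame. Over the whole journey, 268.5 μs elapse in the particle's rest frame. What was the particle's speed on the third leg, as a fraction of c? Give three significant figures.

Leg 1: γ = 214; τ_1 = 197.3/214.0 = 0.9220 μs.
Leg 2: γ = 1/√(1 − 0.820²) = 1/√0.3276 = 1.747; τ_2 = 103.0/1.747 = 58.95 μs.
Leg 3: speed unknown; τ_3 = 498.0/γ_3.
Total proper time: 0.9220 + 58.95 + τ_3 = 268.5, so τ_3 = 268.5 − 59.88 = 208.6 μs.
γ_3 = 498.0/208.6 = 2.387; β = √(1 − 1/γ²) = √0.8245.

β = 0.908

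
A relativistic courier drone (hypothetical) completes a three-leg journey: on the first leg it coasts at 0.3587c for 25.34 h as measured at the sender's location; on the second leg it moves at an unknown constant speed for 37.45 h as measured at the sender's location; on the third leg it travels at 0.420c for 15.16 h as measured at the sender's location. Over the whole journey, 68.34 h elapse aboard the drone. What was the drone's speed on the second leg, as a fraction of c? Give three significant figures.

β = 0.564

Leg 1: γ = 1/√(1 − 0.3587²) = 1/√0.8713 = 1.071; τ_1 = 25.34/1.071 = 23.65 h.
Leg 2: speed unknown; τ_2 = 37.45/γ_2.
Leg 3: γ = 1/√(1 − 0.420²) = 1/√0.8236 = 1.102; τ_3 = 15.16/1.102 = 13.76 h.
Total proper time: 23.65 + τ_2 + 13.76 = 68.34, so τ_2 = 68.34 − 37.41 = 30.93 h.
γ_2 = 37.45/30.93 = 1.211; β = √(1 − 1/γ²) = √0.3180.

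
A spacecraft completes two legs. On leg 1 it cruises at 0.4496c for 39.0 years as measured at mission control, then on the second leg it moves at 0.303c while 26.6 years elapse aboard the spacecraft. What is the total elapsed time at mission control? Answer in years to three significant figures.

Δt = 66.9 years

Leg 1: 39.0 years is already measured at mission control.
Leg 2: γ = 1/√(1 − 0.303²) = 1/√0.9082 = 1.049; Δt_2 = 1.049 × 26.6 = 27.91 years.
Total: 39.00 + 27.91 years.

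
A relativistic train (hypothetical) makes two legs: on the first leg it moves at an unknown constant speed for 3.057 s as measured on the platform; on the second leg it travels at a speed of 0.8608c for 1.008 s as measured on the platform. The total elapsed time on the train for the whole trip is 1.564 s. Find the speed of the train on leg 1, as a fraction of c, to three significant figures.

β = 0.939

Leg 1: speed unknown; τ_1 = 3.057/γ_1.
Leg 2: γ = 1/√(1 − 0.8608²) = 1/√0.2590 = 1.965; τ_2 = 1.008/1.965 = 0.5130 s.
Total proper time: τ_1 + 0.5130 = 1.564, so τ_1 = 1.564 − 0.5130 = 1.051 s.
γ_1 = 3.057/1.051 = 2.909; β = √(1 − 1/γ²) = √0.8818.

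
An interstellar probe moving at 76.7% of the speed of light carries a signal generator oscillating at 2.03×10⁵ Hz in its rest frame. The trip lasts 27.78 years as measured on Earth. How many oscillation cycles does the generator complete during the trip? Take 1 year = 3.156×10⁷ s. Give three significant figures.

β = 0.767; γ = 1/√(1 − 0.767²) = 1/√0.4117 = 1.558
The oscillator's own cycle count is N = f × τ where τ is the proper time aboard the probe. τ = Δt/γ = 27.78/1.558 = 17.82 years = 5.626×10⁸ s.
N = 2.03×10⁵ × 5.626×10⁸ = 1.142×10¹⁴.

N = 1.14×10¹⁴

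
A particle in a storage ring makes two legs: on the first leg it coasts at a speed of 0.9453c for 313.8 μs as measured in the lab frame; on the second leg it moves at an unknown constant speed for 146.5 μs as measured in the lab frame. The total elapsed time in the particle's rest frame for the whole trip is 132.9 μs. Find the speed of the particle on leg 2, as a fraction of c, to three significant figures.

β = 0.978

Leg 1: γ = 1/√(1 − 0.9453²) = 1/√0.1064 = 3.066; τ_1 = 313.8/3.066 = 102.4 μs.
Leg 2: speed unknown; τ_2 = 146.5/γ_2.
Total proper time: 102.4 + τ_2 = 132.9, so τ_2 = 132.9 − 102.4 = 30.54 μs.
γ_2 = 146.5/30.54 = 4.797; β = √(1 − 1/γ²) = √0.9565.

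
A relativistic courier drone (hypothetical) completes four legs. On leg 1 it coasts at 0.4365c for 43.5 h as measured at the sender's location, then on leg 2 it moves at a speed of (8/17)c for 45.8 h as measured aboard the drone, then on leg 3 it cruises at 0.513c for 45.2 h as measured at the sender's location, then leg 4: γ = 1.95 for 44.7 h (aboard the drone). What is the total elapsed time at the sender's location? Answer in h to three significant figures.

Δt = 228 h

Leg 1: 43.5 h is already measured at the sender's location.
Leg 2: γ = 1/√(1 − (8/17)²) = 17/15 ≈ 1.133; Δt_2 = 1.133 × 45.8 = 51.91 h.
Leg 3: 45.2 h is already measured at the sender's location.
Leg 4: γ = 1.95; Δt_4 = 1.950 × 44.7 = 87.17 h.
Total: 43.50 + 51.91 + 45.20 + 87.17 h.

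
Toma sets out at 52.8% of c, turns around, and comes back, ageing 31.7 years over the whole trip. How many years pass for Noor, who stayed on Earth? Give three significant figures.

β = 0.528; γ = 1/√(1 − 0.528²) = 1/√0.7212 = 1.178
Earth-frame duration is the dilated interval: Δt = γτ = 1.178 × 31.7 years.

Δt = 37.3 years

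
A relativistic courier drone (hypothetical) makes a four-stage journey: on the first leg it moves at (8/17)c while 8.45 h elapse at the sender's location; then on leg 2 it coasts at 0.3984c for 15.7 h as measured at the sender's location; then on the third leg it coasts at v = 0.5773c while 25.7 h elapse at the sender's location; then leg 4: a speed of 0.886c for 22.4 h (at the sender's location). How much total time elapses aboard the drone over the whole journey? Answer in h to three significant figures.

Leg 1: γ = 1/√(1 − (8/17)²) = 17/15 ≈ 1.133; τ_1 = 8.45/1.133 = 7.456 h.
Leg 2: γ = 1/√(1 − 0.3984²) = 1/√0.8413 = 1.090; τ_2 = 15.7/1.090 = 14.40 h.
Leg 3: γ = 1/√(1 − 0.5773²) = 1/√0.6667 = 1.225; τ_3 = 25.7/1.225 = 20.98 h.
Leg 4: γ = 1/√(1 − 0.886²) = 1/√0.2150 = 2.157; τ_4 = 22.4/2.157 = 10.39 h.
Total: 7.456 + 14.40 + 20.98 + 10.39 h.

τ = 53.2 h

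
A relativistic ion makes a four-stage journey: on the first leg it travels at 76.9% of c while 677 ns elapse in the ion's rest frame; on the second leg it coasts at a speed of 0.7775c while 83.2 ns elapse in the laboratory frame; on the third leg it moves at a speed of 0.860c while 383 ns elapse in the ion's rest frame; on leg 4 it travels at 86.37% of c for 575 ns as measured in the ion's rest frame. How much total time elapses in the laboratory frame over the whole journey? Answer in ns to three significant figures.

Leg 1: β = 0.769; γ = 1/√(1 − 0.769²) = 1/√0.4086 = 1.564; Δt_1 = 1.564 × 677 = 1059 ns.
Leg 2: 83.2 ns is already measured in the laboratory frame.
Leg 3: γ = 1/√(1 − 0.860²) = 1/√0.2604 = 1.960; Δt_3 = 1.960 × 383 = 750.5 ns.
Leg 4: β = 0.8637; γ = 1/√(1 − 0.8637²) = 1/√0.2540 = 1.984; Δt_4 = 1.984 × 575 = 1141 ns.
Total: 1059 + 83.20 + 750.5 + 1141 ns.

Δt = 3030 ns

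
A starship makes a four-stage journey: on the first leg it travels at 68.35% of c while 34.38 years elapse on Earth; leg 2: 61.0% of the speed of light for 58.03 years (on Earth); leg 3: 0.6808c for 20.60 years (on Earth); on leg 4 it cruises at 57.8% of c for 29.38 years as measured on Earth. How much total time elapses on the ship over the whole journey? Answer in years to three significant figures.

Leg 1: β = 0.6835; γ = 1/√(1 − 0.6835²) = 1/√0.5328 = 1.370; τ_1 = 34.38/1.370 = 25.10 years.
Leg 2: β = 0.610; γ = 1/√(1 − 0.610²) = 1/√0.6279 = 1.262; τ_2 = 58.03/1.262 = 45.98 years.
Leg 3: γ = 1/√(1 − 0.6808²) = 1/√0.5365 = 1.365; τ_3 = 20.60/1.365 = 15.09 years.
Leg 4: β = 0.578; γ = 1/√(1 − 0.578²) = 1/√0.6659 = 1.225; τ_4 = 29.38/1.225 = 23.98 years.
Total: 25.10 + 45.98 + 15.09 + 23.98 years.

τ = 110 years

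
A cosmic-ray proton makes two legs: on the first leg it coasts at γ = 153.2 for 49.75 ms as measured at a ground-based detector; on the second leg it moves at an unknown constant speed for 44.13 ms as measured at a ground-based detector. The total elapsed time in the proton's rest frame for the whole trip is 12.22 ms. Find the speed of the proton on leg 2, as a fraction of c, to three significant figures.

β = 0.963

Leg 1: γ = 153.2; τ_1 = 49.75/153.2 = 0.3247 ms.
Leg 2: speed unknown; τ_2 = 44.13/γ_2.
Total proper time: 0.3247 + τ_2 = 12.22, so τ_2 = 12.22 − 0.3247 = 11.90 ms.
γ_2 = 44.13/11.90 = 3.710; β = √(1 − 1/γ²) = √0.9273.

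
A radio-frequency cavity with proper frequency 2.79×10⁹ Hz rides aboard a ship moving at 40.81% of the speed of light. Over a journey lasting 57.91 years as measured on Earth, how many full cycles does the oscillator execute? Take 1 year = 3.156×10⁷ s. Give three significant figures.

N = 4.66×10¹⁸

β = 0.4081; γ = 1/√(1 − 0.4081²) = 1/√0.8335 = 1.095
The oscillator's own cycle count is N = f × τ where τ is the proper time on the ship. τ = Δt/γ = 57.91/1.095 = 52.87 years = 1.669×10⁹ s.
N = 2.79×10⁹ × 1.669×10⁹ = 4.655×10¹⁸.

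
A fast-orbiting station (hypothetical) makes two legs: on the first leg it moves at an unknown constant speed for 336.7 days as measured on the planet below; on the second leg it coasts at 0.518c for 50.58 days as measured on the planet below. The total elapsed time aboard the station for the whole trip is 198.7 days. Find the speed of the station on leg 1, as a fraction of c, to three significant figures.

Leg 1: speed unknown; τ_1 = 336.7/γ_1.
Leg 2: γ = 1/√(1 − 0.518²) = 1/√0.7317 = 1.169; τ_2 = 50.58/1.169 = 43.27 days.
Total proper time: τ_1 + 43.27 = 198.7, so τ_1 = 198.7 − 43.27 = 155.4 days.
γ_1 = 336.7/155.4 = 2.166; β = √(1 − 1/γ²) = √0.7869.

β = 0.887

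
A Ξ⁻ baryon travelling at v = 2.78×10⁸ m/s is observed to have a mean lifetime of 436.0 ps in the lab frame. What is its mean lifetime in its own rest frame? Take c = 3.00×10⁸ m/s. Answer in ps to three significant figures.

β = 2.78×10⁸/3.00×10⁸ = 0.9267; γ = 1/√(1 − 0.9267²) = 2.660
The lab-frame lifetime is the dilated interval; the proper lifetime is τ₀ = Δt/γ = 436.0/2.660 ps.

τ₀ = 164 ps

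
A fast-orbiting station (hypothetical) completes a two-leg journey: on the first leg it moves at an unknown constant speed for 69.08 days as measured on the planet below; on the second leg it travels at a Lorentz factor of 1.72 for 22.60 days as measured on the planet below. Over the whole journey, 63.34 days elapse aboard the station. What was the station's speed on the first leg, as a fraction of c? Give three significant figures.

β = 0.687

Leg 1: speed unknown; τ_1 = 69.08/γ_1.
Leg 2: γ = 1.72; τ_2 = 22.60/1.720 = 13.14 days.
Total proper time: τ_1 + 13.14 = 63.34, so τ_1 = 63.34 − 13.14 = 50.20 days.
γ_1 = 69.08/50.20 = 1.376; β = √(1 − 1/γ²) = √0.4719.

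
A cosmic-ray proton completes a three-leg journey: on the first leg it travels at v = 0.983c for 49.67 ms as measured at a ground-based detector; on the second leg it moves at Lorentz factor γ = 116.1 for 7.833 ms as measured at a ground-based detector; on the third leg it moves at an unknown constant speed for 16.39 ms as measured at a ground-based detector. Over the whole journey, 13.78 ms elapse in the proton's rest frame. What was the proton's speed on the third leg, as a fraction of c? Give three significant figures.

Leg 1: γ = 1/√(1 − 0.983²) = 1/√0.03371 = 5.446; τ_1 = 49.67/5.446 = 9.120 ms.
Leg 2: γ = 116.1; τ_2 = 7.833/116.1 = 0.06747 ms.
Leg 3: speed unknown; τ_3 = 16.39/γ_3.
Total proper time: 9.120 + 0.06747 + τ_3 = 13.78, so τ_3 = 13.78 − 9.187 = 4.593 ms.
γ_3 = 16.39/4.593 = 3.569; β = √(1 − 1/γ²) = √0.9215.

β = 0.960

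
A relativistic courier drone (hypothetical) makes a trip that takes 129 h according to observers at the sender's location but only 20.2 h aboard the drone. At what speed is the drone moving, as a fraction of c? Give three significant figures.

v = 0.988c

The proper time is measured aboard the drone (both events occur at the drone's location); Δt is measured at the sender's location. γ = Δt/τ = 129/20.2 = 6.386.
β = √(1 − 1/γ²) = √(1 − 0.02452) = √0.9755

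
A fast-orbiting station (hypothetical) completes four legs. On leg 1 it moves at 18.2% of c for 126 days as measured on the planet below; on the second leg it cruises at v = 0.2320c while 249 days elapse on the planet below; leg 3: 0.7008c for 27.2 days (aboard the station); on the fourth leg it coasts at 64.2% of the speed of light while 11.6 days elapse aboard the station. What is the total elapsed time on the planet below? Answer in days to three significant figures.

Δt = 428 days

Leg 1: 126 days is already measured on the planet below.
Leg 2: 249 days is already measured on the planet below.
Leg 3: γ = 1/√(1 − 0.7008²) = 1/√0.5089 = 1.402; Δt_3 = 1.402 × 27.2 = 38.13 days.
Leg 4: β = 0.642; γ = 1/√(1 − 0.642²) = 1/√0.5878 = 1.304; Δt_4 = 1.304 × 11.6 = 15.13 days.
Total: 126.0 + 249.0 + 38.13 + 15.13 days.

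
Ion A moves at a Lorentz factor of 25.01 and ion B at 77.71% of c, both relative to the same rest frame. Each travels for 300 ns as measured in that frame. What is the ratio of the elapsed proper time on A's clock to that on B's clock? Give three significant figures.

τ_A/τ_B = 0.0635

A: γ = 25.01. B: β = 0.7771; γ = 1/√(1 − 0.7771²) = 1/√0.3961 = 1.589.
τ_A/τ_B = γ_B/γ_A = 1.589/25.01 = 0.06353, so τ_A/τ_B = 0.06353.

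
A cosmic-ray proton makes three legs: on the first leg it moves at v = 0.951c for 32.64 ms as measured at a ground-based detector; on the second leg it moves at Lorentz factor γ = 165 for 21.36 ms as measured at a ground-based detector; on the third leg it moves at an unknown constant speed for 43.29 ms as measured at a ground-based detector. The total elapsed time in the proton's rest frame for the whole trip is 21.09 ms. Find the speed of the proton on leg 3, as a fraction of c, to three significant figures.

β = 0.968

Leg 1: γ = 1/√(1 − 0.951²) = 1/√0.09560 = 3.234; τ_1 = 32.64/3.234 = 10.09 ms.
Leg 2: γ = 165; τ_2 = 21.36/165.0 = 0.1295 ms.
Leg 3: speed unknown; τ_3 = 43.29/γ_3.
Total proper time: 10.09 + 0.1295 + τ_3 = 21.09, so τ_3 = 21.09 − 10.22 = 10.87 ms.
γ_3 = 43.29/10.87 = 3.983; β = √(1 − 1/γ²) = √0.9370.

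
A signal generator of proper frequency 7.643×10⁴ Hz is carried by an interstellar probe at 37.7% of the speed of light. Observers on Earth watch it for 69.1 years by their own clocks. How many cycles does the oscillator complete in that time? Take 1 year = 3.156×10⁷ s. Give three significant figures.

β = 0.377; γ = 1/√(1 − 0.377²) = 1/√0.8579 = 1.080
During 69.1 years of lab time, the oscillator's proper time advances by τ = Δt/γ = 69.1/1.080 = 64.00 years = 2.020×10⁹ s.
N = f × τ = 7.643×10⁴ × 2.020×10⁹ = 1.544×10¹⁴.

N = 1.54×10¹⁴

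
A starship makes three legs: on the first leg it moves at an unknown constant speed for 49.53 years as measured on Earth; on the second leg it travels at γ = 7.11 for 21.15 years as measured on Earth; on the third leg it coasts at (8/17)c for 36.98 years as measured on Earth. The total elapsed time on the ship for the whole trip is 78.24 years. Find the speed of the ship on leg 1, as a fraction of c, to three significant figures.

β = 0.509

Leg 1: speed unknown; τ_1 = 49.53/γ_1.
Leg 2: γ = 7.11; τ_2 = 21.15/7.110 = 2.975 years.
Leg 3: γ = 1/√(1 − (8/17)²) = 17/15 ≈ 1.133; τ_3 = 36.98/1.133 = 32.63 years.
Total proper time: τ_1 + 2.975 + 32.63 = 78.24, so τ_1 = 78.24 − 35.60 = 42.64 years.
γ_1 = 49.53/42.64 = 1.162; β = √(1 − 1/γ²) = √0.2590.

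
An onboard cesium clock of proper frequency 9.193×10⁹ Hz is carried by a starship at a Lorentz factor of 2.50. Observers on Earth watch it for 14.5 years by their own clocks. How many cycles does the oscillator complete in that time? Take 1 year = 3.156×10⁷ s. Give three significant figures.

γ = 2.50
During 14.5 years of lab time, the oscillator's proper time advances by τ = Δt/γ = 14.5/2.500 = 5.800 years = 1.830×10⁸ s.
N = f × τ = 9.193×10⁹ × 1.830×10⁸ = 1.683×10¹⁸.

N = 1.68×10¹⁸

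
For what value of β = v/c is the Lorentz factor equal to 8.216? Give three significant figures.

β = √(1 − 1/γ²) = √(1 − 1/8.216²) = √(1 − 0.01481) = √0.9852

β = 0.993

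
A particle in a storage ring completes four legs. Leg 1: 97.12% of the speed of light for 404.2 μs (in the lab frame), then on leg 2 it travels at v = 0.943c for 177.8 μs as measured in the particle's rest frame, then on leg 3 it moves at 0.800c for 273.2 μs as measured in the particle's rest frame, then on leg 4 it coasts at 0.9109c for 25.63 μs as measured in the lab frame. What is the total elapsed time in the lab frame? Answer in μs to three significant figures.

Leg 1: 404.2 μs is already measured in the lab frame.
Leg 2: γ = 1/√(1 − 0.943²) = 1/√0.1108 = 3.005; Δt_2 = 3.005 × 177.8 = 534.3 μs.
Leg 3: γ = 1/√(1 − 0.800²) = 5/3 ≈ 1.667; Δt_3 = 1.667 × 273.2 = 455.3 μs.
Leg 4: 25.63 μs is already measured in the lab frame.
Total: 404.2 + 534.3 + 455.3 + 25.63 μs.

Δt = 1420 μs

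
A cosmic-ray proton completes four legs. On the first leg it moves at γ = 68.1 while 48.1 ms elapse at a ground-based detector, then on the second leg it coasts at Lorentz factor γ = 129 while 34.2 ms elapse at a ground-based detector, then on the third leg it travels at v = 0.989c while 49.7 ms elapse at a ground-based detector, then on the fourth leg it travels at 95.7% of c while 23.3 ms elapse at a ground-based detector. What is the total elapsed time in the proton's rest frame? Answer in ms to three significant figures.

τ = 15.1 ms

Leg 1: γ = 68.1; τ_1 = 48.1/68.10 = 0.7063 ms.
Leg 2: γ = 129; τ_2 = 34.2/129.0 = 0.2651 ms.
Leg 3: γ = 1/√(1 − 0.989²) = 1/√0.02188 = 6.761; τ_3 = 49.7/6.761 = 7.351 ms.
Leg 4: β = 0.957; γ = 1/√(1 − 0.957²) = 1/√0.08415 = 3.447; τ_4 = 23.3/3.447 = 6.759 ms.
Total: 0.7063 + 0.2651 + 7.351 + 6.759 ms.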